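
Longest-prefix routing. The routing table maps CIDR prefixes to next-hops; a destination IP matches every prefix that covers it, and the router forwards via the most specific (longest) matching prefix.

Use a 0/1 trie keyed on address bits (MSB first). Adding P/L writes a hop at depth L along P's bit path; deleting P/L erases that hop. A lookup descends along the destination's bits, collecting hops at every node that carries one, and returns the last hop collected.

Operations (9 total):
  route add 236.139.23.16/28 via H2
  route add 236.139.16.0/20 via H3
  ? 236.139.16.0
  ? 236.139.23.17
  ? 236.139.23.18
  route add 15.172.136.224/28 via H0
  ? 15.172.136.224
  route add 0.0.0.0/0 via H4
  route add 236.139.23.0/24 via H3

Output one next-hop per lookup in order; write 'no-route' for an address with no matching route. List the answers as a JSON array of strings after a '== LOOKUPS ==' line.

Trace:
  add 236.139.23.16/28 -> H2 at depth 28
  add 236.139.16.0/20 -> H3 at depth 20
  Q 236.139.16.0: descend 111011001000101100010 ; hops seen [H3] ; pick H3
  Q 236.139.23.17: descend 1110110010001011000101110001 ; hops seen [H3,H2] ; pick H2
  Q 236.139.23.18: descend 1110110010001011000101110001 ; hops seen [H3,H2] ; pick H2
  add 15.172.136.224/28 -> H0 at depth 28
  Q 15.172.136.224: descend 0000111110101100100010001110 ; hops seen [H0] ; pick H0
  add 0.0.0.0/0 -> H4 at depth 0
  add 236.139.23.0/24 -> H3 at depth 24

== LOOKUPS ==
["H3","H2","H2","H0"]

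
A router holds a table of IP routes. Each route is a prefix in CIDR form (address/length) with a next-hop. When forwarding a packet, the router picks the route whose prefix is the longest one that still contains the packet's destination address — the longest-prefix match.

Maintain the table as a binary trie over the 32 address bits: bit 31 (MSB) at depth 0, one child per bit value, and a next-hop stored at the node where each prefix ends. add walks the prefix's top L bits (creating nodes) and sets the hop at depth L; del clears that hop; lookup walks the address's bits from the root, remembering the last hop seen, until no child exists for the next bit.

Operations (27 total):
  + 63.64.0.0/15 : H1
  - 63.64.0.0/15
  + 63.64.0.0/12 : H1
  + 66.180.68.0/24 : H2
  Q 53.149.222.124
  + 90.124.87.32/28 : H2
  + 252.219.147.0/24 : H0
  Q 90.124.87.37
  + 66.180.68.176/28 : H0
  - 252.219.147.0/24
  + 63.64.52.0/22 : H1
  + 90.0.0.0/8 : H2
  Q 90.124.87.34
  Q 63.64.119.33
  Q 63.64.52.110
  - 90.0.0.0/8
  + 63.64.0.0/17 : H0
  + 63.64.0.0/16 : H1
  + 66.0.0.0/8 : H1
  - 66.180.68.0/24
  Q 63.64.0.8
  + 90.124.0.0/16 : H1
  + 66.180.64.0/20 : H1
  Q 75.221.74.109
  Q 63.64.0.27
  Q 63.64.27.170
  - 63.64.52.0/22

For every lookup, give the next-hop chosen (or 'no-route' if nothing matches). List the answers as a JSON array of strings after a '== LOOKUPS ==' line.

Process each operation:
  + 63.64.0.0/15 (H1) depth=15
  - 63.64.0.0/15 clear@15
  + 63.64.0.0/12 (H1) depth=12
  + 66.180.68.0/24 (H2) depth=24
  lookup 53.149.222.124: bits 0011 walk d0:-→d1:-→d2:-→d3:-→d4:- -> no-route
  + 90.124.87.32/28 (H2) depth=28
  + 252.219.147.0/24 (H0) depth=24
  lookup 90.124.87.37: bits 0101101001111100010101110010 walk d0:-→d1:-→d2:-→d3:-→d4:-→d5:-→d6:-→d7:-→d8:-→d9:-→d10:-→d11:-→d12:-→d13:-→d14:-→d15:-→d16:-→d17:-→d18:-→d19:-→d20:-→d21:-→d22:-→d23:-→d24:-→d25:-→d26:-→d27:-→d28:H2 -> H2
  + 66.180.68.176/28 (H0) depth=28
  - 252.219.147.0/24 clear@24
  + 63.64.52.0/22 (H1) depth=22
  + 90.0.0.0/8 (H2) depth=8
  lookup 90.124.87.34: bits 0101101001111100010101110010 walk d0:-→d1:-→d2:-→d3:-→d4:-→d5:-→d6:-→d7:-→d8:H2→d9:-→d10:-→d11:-→d12:-→d13:-→d14:-→d15:-→d16:-→d17:-→d18:-→d19:-→d20:-→d21:-→d22:-→d23:-→d24:-→d25:-→d26:-→d27:-→d28:H2 -> H2
  lookup 63.64.119.33: bits 00111111010000000 walk d0:-→d1:-→d2:-→d3:-→d4:-→d5:-→d6:-→d7:-→d8:-→d9:-→d10:-→d11:-→d12:H1→d13:-→d14:-→d15:-→d16:-→d17:- -> H1
  lookup 63.64.52.110: bits 0011111101000000001101 walk d0:-→d1:-→d2:-→d3:-→d4:-→d5:-→d6:-→d7:-→d8:-→d9:-→d10:-→d11:-→d12:H1→d13:-→d14:-→d15:-→d16:-→d17:-→d18:-→d19:-→d20:-→d21:-→d22:H1 -> H1
  - 90.0.0.0/8 clear@8
  + 63.64.0.0/17 (H0) depth=17
  + 63.64.0.0/16 (H1) depth=16
  + 66.0.0.0/8 (H1) depth=8
  - 66.180.68.0/24 clear@24
  lookup 63.64.0.8: bits 001111110100000000 walk d0:-→d1:-→d2:-→d3:-→d4:-→d5:-→d6:-→d7:-→d8:-→d9:-→d10:-→d11:-→d12:H1→d13:-→d14:-→d15:-→d16:H1→d17:H0→d18:- -> H0
  + 90.124.0.0/16 (H1) depth=16
  + 66.180.64.0/20 (H1) depth=20
  lookup 75.221.74.109: bits 0100 walk d0:-→d1:-→d2:-→d3:-→d4:- -> no-route
  lookup 63.64.0.27: bits 001111110100000000 walk d0:-→d1:-→d2:-→d3:-→d4:-→d5:-→d6:-→d7:-→d8:-→d9:-→d10:-→d11:-→d12:H1→d13:-→d14:-→d15:-→d16:H1→d17:H0→d18:- -> H0
  lookup 63.64.27.170: bits 001111110100000000 walk d0:-→d1:-→d2:-→d3:-→d4:-→d5:-→d6:-→d7:-→d8:-→d9:-→d10:-→d11:-→d12:H1→d13:-→d14:-→d15:-→d16:H1→d17:H0→d18:- -> H0
  - 63.64.52.0/22 clear@22

== LOOKUPS ==
["no-route","H2","H2","H1","H1","H0","no-route","H0","H0"]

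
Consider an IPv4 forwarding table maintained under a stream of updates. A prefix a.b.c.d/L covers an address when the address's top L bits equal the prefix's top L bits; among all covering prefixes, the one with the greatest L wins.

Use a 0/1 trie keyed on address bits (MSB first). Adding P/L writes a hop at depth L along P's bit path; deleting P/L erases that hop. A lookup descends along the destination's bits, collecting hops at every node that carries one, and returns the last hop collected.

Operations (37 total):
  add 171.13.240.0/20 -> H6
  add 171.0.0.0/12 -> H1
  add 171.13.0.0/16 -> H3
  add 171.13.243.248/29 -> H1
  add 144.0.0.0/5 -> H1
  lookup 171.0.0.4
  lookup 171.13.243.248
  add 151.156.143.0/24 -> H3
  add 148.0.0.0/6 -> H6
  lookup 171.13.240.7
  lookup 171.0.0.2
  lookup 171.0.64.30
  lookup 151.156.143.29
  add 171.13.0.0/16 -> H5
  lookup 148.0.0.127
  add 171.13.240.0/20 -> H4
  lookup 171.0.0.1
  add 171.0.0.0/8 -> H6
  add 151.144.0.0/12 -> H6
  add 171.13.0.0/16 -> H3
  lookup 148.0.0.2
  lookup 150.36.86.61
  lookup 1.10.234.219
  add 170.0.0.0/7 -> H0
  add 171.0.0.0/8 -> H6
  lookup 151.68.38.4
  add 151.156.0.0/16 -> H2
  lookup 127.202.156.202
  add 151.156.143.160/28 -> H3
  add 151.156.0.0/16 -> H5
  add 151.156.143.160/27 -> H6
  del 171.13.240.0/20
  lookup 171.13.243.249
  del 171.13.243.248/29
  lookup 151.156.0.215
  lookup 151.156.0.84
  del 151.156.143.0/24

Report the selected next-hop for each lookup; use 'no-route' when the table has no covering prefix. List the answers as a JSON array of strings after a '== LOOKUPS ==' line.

Apply in order:
  add 171.13.240.0/20 -> H6 at depth 20
  add 171.0.0.0/12 -> H1 at depth 12
  add 171.13.0.0/16 -> H3 at depth 16
  add 171.13.243.248/29 -> H1 at depth 29
  add 144.0.0.0/5 -> H1 at depth 5
  ? 171.0.0.4  path d0:-→d1:-→d2:-→d3:-→d4:-→d5:-→d6:-→d7:-→d8:-→d9:-→d10:-→d11:-→d12:H1  best=H1
  ? 171.13.243.248  path d0:-→d1:-→d2:-→d3:-→d4:-→d5:-→d6:-→d7:-→d8:-→d9:-→d10:-→d11:-→d12:H1→d13:-→d14:-→d15:-→d16:H3→d17:-→d18:-→d19:-→d20:H6→d21:-→d22:-→d23:-→d24:-→d25:-→d26:-→d27:-→d28:-→d29:H1  best=H1
  add 151.156.143.0/24 -> H3 at depth 24
  add 148.0.0.0/6 -> H6 at depth 6
  ? 171.13.240.7  path d0:-→d1:-→d2:-→d3:-→d4:-→d5:-→d6:-→d7:-→d8:-→d9:-→d10:-→d11:-→d12:H1→d13:-→d14:-→d15:-→d16:H3→d17:-→d18:-→d19:-→d20:H6→d21:-→d22:-  best=H6
  ? 171.0.0.2  path d0:-→d1:-→d2:-→d3:-→d4:-→d5:-→d6:-→d7:-→d8:-→d9:-→d10:-→d11:-→d12:H1  best=H1
  ? 171.0.64.30  path d0:-→d1:-→d2:-→d3:-→d4:-→d5:-→d6:-→d7:-→d8:-→d9:-→d10:-→d11:-→d12:H1  best=H1
  ? 151.156.143.29  path d0:-→d1:-→d2:-→d3:-→d4:-→d5:H1→d6:H6→d7:-→d8:-→d9:-→d10:-→d11:-→d12:-→d13:-→d14:-→d15:-→d16:-→d17:-→d18:-→d19:-→d20:-→d21:-→d22:-→d23:-→d24:H3  best=H3
  add 171.13.0.0/16 -> H5 at depth 16
  ? 148.0.0.127  path d0:-→d1:-→d2:-→d3:-→d4:-→d5:H1→d6:H6  best=H6
  add 171.13.240.0/20 -> H4 at depth 20
  ? 171.0.0.1  path d0:-→d1:-→d2:-→d3:-→d4:-→d5:-→d6:-→d7:-→d8:-→d9:-→d10:-→d11:-→d12:H1  best=H1
  add 171.0.0.0/8 -> H6 at depth 8
  add 151.144.0.0/12 -> H6 at depth 12
  add 171.13.0.0/16 -> H3 at depth 16
  ? 148.0.0.2  path d0:-→d1:-→d2:-→d3:-→d4:-→d5:H1→d6:H6  best=H6
  ? 150.36.86.61  path d0:-→d1:-→d2:-→d3:-→d4:-→d5:H1→d6:H6→d7:-  best=H6
  ? 1.10.234.219  path d0:-  best=no-route
  add 170.0.0.0/7 -> H0 at depth 7
  add 171.0.0.0/8 -> H6 at depth 8
  ? 151.68.38.4  path d0:-→d1:-→d2:-→d3:-→d4:-→d5:H1→d6:H6→d7:-→d8:-  best=H6
  add 151.156.0.0/16 -> H2 at depth 16
  ? 127.202.156.202  path d0:-  best=no-route
  add 151.156.143.160/28 -> H3 at depth 28
  add 151.156.0.0/16 -> H5 at depth 16
  add 151.156.143.160/27 -> H6 at depth 27
  del 171.13.240.0/20 (clear depth 20)
  ? 171.13.243.249  path d0:-→d1:-→d2:-→d3:-→d4:-→d5:-→d6:-→d7:H0→d8:H6→d9:-→d10:-→d11:-→d12:H1→d13:-→d14:-→d15:-→d16:H3→d17:-→d18:-→d19:-→d20:-→d21:-→d22:-→d23:-→d24:-→d25:-→d26:-→d27:-→d28:-→d29:H1  best=H1
  del 171.13.243.248/29 (clear depth 29)
  ? 151.156.0.215  path d0:-→d1:-→d2:-→d3:-→d4:-→d5:H1→d6:H6→d7:-→d8:-→d9:-→d10:-→d11:-→d12:H6→d13:-→d14:-→d15:-→d16:H5  best=H5
  ? 151.156.0.84  path d0:-→d1:-→d2:-→d3:-→d4:-→d5:H1→d6:H6→d7:-→d8:-→d9:-→d10:-→d11:-→d12:H6→d13:-→d14:-→d15:-→d16:H5  best=H5
  del 151.156.143.0/24 (clear depth 24)

== LOOKUPS ==
["H1","H1","H6","H1","H1","H3","H6","H1","H6","H6","no-route","H6","no-route","H1","H5","H5"]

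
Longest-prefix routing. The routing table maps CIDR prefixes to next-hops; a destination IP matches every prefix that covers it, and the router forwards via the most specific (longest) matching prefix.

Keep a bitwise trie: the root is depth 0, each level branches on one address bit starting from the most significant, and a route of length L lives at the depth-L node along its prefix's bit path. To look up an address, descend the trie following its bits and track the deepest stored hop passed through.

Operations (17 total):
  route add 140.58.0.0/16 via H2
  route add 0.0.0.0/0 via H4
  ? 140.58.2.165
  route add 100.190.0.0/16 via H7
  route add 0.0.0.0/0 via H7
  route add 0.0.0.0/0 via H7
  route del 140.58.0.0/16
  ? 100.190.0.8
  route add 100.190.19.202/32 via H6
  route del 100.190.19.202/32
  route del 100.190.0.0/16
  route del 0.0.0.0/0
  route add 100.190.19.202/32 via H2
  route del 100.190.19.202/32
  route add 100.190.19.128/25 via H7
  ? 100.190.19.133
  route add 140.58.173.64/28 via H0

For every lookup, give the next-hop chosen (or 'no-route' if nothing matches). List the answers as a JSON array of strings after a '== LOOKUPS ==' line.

Apply in order:
  + 140.58.0.0/16 (H2) depth=16
  + 0.0.0.0/0 (H4) depth=0
  lookup 140.58.2.165: bits 1000110000111010 walk d0:H4→d1:-→d2:-→d3:-→d4:-→d5:-→d6:-→d7:-→d8:-→d9:-→d10:-→d11:-→d12:-→d13:-→d14:-→d15:-→d16:H2 -> H2
  + 100.190.0.0/16 (H7) depth=16
  + 0.0.0.0/0 (H7) depth=0
  + 0.0.0.0/0 (H7) depth=0
  del 140.58.0.0/16 (clear depth 16)
  lookup 100.190.0.8: bits 0110010010111110 walk d0:H7→d1:-→d2:-→d3:-→d4:-→d5:-→d6:-→d7:-→d8:-→d9:-→d10:-→d11:-→d12:-→d13:-→d14:-→d15:-→d16:H7 -> H7
  + 100.190.19.202/32 (H6) depth=32
  del 100.190.19.202/32 (clear depth 32)
  del 100.190.0.0/16 (clear depth 16)
  del 0.0.0.0/0 (clear depth 0)
  + 100.190.19.202/32 (H2) depth=32
  del 100.190.19.202/32 (clear depth 32)
  + 100.190.19.128/25 (H7) depth=25
  lookup 100.190.19.133: bits 0110010010111110000100111 walk d0:-→d1:-→d2:-→d3:-→d4:-→d5:-→d6:-→d7:-→d8:-→d9:-→d10:-→d11:-→d12:-→d13:-→d14:-→d15:-→d16:-→d17:-→d18:-→d19:-→d20:-→d21:-→d22:-→d23:-→d24:-→d25:H7 -> H7
  + 140.58.173.64/28 (H0) depth=28

== LOOKUPS ==
["H2","H7","H7"]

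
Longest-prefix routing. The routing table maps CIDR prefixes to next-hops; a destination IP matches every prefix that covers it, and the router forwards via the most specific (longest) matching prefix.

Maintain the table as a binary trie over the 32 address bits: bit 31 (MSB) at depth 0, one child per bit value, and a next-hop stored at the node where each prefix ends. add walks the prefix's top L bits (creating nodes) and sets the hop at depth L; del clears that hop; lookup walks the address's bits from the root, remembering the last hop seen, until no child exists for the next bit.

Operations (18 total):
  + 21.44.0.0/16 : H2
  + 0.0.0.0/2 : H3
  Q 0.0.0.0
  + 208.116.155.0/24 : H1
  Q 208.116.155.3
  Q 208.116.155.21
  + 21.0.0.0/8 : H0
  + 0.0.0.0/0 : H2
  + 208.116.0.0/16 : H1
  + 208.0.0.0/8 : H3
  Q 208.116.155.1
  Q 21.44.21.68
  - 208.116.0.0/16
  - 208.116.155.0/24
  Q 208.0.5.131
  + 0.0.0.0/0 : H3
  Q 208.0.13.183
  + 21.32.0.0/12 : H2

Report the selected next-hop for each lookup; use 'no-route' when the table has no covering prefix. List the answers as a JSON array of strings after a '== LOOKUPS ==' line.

Apply in order:
  add 21.44.0.0/16 -> H2 at depth 16
  add 0.0.0.0/2 -> H3 at depth 2
  lookup 0.0.0.0: bits 000 walk d0:-→d1:-→d2:H3→d3:- -> H3
  add 208.116.155.0/24 -> H1 at depth 24
  lookup 208.116.155.3: bits 110100000111010010011011 walk d0:-→d1:-→d2:-→d3:-→d4:-→d5:-→d6:-→d7:-→d8:-→d9:-→d10:-→d11:-→d12:-→d13:-→d14:-→d15:-→d16:-→d17:-→d18:-→d19:-→d20:-→d21:-→d22:-→d23:-→d24:H1 -> H1
  lookup 208.116.155.21: bits 110100000111010010011011 walk d0:-→d1:-→d2:-→d3:-→d4:-→d5:-→d6:-→d7:-→d8:-→d9:-→d10:-→d11:-→d12:-→d13:-→d14:-→d15:-→d16:-→d17:-→d18:-→d19:-→d20:-→d21:-→d22:-→d23:-→d24:H1 -> H1
  add 21.0.0.0/8 -> H0 at depth 8
  add 0.0.0.0/0 -> H2 at depth 0
  add 208.116.0.0/16 -> H1 at depth 16
  add 208.0.0.0/8 -> H3 at depth 8
  lookup 208.116.155.1: bits 110100000111010010011011 walk d0:H2→d1:-→d2:-→d3:-→d4:-→d5:-→d6:-→d7:-→d8:H3→d9:-→d10:-→d11:-→d12:-→d13:-→d14:-→d15:-→d16:H1→d17:-→d18:-→d19:-→d20:-→d21:-→d22:-→d23:-→d24:H1 -> H1
  lookup 21.44.21.68: bits 0001010100101100 walk d0:H2→d1:-→d2:H3→d3:-→d4:-→d5:-→d6:-→d7:-→d8:H0→d9:-→d10:-→d11:-→d12:-→d13:-→d14:-→d15:-→d16:H2 -> H2
  del 208.116.0.0/16 (clear depth 16)
  del 208.116.155.0/24 (clear depth 24)
  lookup 208.0.5.131: bits 110100000 walk d0:H2→d1:-→d2:-→d3:-→d4:-→d5:-→d6:-→d7:-→d8:H3→d9:- -> H3
  add 0.0.0.0/0 -> H3 at depth 0
  lookup 208.0.13.183: bits 110100000 walk d0:H3→d1:-→d2:-→d3:-→d4:-→d5:-→d6:-→d7:-→d8:H3→d9:- -> H3
  add 21.32.0.0/12 -> H2 at depth 12

== LOOKUPS ==
["H3","H1","H1","H1","H2","H3","H3"]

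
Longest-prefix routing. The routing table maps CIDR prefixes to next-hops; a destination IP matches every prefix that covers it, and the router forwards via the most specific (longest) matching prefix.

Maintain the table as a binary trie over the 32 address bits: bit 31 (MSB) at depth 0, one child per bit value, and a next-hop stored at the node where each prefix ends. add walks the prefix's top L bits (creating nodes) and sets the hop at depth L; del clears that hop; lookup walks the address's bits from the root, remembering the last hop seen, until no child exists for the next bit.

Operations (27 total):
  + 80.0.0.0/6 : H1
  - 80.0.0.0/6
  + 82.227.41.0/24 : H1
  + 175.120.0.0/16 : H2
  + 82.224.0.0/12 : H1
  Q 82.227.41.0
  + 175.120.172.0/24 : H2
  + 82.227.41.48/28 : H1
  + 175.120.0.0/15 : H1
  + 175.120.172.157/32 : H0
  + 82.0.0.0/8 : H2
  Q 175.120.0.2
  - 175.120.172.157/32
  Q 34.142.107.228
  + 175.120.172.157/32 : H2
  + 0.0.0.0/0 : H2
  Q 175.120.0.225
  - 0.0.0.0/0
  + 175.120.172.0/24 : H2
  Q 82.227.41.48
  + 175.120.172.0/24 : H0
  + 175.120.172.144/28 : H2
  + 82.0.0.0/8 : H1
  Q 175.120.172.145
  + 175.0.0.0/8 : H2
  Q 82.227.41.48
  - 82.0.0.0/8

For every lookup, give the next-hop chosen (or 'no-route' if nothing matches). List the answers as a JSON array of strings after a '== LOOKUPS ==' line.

Process each operation:
  + 80.0.0.0/6 (H1) depth=6
  del 80.0.0.0/6 (clear depth 6)
  + 82.227.41.0/24 (H1) depth=24
  + 175.120.0.0/16 (H2) depth=16
  + 82.224.0.0/12 (H1) depth=12
  Q 82.227.41.0: descend 010100101110001100101001 ; hops seen [H1,H1] ; pick H1
  + 175.120.172.0/24 (H2) depth=24
  + 82.227.41.48/28 (H1) depth=28
  + 175.120.0.0/15 (H1) depth=15
  + 175.120.172.157/32 (H0) depth=32
  + 82.0.0.0/8 (H2) depth=8
  Q 175.120.0.2: descend 1010111101111000 ; hops seen [H1,H2] ; pick H2
  del 175.120.172.157/32 (clear depth 32)
  Q 34.142.107.228: descend 0 ; hops seen [∅] ; pick no-route
  + 175.120.172.157/32 (H2) depth=32
  + 0.0.0.0/0 (H2) depth=0
  Q 175.120.0.225: descend 1010111101111000 ; hops seen [H2,H1,H2] ; pick H2
  del 0.0.0.0/0 (clear depth 0)
  + 175.120.172.0/24 (H2) depth=24
  Q 82.227.41.48: descend 0101001011100011001010010011 ; hops seen [H2,H1,H1,H1] ; pick H1
  + 175.120.172.0/24 (H0) depth=24
  + 175.120.172.144/28 (H2) depth=28
  + 82.0.0.0/8 (H1) depth=8
  Q 175.120.172.145: descend 1010111101111000101011001001 ; hops seen [H1,H2,H0,H2] ; pick H2
  + 175.0.0.0/8 (H2) depth=8
  Q 82.227.41.48: descend 0101001011100011001010010011 ; hops seen [H1,H1,H1,H1] ; pick H1
  del 82.0.0.0/8 (clear depth 8)

== LOOKUPS ==
["H1","H2","no-route","H2","H1","H2","H1"]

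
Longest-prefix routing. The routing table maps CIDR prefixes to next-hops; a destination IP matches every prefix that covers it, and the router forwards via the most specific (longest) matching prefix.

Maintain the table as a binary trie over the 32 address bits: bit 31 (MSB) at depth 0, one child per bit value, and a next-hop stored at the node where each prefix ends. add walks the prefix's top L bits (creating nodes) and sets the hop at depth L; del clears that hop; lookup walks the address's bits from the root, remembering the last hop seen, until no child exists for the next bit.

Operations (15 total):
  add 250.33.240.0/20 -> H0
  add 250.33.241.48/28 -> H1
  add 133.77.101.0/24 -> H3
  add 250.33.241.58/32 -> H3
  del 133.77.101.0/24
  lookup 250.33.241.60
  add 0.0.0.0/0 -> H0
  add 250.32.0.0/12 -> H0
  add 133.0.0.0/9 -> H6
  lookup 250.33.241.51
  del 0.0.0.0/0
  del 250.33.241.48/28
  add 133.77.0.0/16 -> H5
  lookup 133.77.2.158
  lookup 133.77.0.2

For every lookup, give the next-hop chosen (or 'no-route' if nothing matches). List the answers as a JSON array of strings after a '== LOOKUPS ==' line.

Process each operation:
  + 250.33.240.0/20 (H0) depth=20
  + 250.33.241.48/28 (H1) depth=28
  + 133.77.101.0/24 (H3) depth=24
  + 250.33.241.58/32 (H3) depth=32
  del 133.77.101.0/24 (clear depth 24)
  Q 250.33.241.60: descend 11111010001000011111000100111 ; hops seen [H0,H1] ; pick H1
  + 0.0.0.0/0 (H0) depth=0
  + 250.32.0.0/12 (H0) depth=12
  + 133.0.0.0/9 (H6) depth=9
  Q 250.33.241.51: descend 1111101000100001111100010011 ; hops seen [H0,H0,H0,H1] ; pick H1
  del 0.0.0.0/0 (clear depth 0)
  del 250.33.241.48/28 (clear depth 28)
  + 133.77.0.0/16 (H5) depth=16
  Q 133.77.2.158: descend 10000101010011010 ; hops seen [H6,H5] ; pick H5
  Q 133.77.0.2: descend 10000101010011010 ; hops seen [H6,H5] ; pick H5

== LOOKUPS ==
["H1","H1","H5","H5"]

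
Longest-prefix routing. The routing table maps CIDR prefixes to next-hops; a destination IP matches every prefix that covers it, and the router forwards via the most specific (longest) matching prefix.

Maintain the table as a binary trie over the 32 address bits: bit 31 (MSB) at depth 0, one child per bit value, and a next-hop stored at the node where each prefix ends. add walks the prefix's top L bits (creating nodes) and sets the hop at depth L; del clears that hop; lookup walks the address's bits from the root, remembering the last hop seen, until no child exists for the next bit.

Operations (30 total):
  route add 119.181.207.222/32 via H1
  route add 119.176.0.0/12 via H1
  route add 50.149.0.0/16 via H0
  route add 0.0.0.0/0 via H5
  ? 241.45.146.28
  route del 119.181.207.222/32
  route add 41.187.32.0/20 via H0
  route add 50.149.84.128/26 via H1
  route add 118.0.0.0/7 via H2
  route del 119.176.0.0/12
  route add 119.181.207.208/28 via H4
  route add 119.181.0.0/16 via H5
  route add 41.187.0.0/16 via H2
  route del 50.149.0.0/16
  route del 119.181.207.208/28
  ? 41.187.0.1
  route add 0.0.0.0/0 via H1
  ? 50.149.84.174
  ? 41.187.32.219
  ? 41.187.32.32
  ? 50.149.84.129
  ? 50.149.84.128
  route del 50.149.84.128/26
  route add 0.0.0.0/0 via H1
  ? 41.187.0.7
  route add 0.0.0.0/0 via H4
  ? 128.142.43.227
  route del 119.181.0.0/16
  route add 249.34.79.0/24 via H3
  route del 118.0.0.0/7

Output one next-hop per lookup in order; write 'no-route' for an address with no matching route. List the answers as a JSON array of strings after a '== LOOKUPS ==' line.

Apply in order:
  add 119.181.207.222/32 -> H1 at depth 32
  add 119.176.0.0/12 -> H1 at depth 12
  add 50.149.0.0/16 -> H0 at depth 16
  add 0.0.0.0/0 -> H5 at depth 0
  ? 241.45.146.28  path d0:H5  best=H5
  del 119.181.207.222/32 (clear depth 32)
  add 41.187.32.0/20 -> H0 at depth 20
  add 50.149.84.128/26 -> H1 at depth 26
  add 118.0.0.0/7 -> H2 at depth 7
  del 119.176.0.0/12 (clear depth 12)
  add 119.181.207.208/28 -> H4 at depth 28
  add 119.181.0.0/16 -> H5 at depth 16
  add 41.187.0.0/16 -> H2 at depth 16
  del 50.149.0.0/16 (clear depth 16)
  del 119.181.207.208/28 (clear depth 28)
  ? 41.187.0.1  path d0:H5→d1:-→d2:-→d3:-→d4:-→d5:-→d6:-→d7:-→d8:-→d9:-→d10:-→d11:-→d12:-→d13:-→d14:-→d15:-→d16:H2→d17:-→d18:-  best=H2
  add 0.0.0.0/0 -> H1 at depth 0
  ? 50.149.84.174  path d0:H1→d1:-→d2:-→d3:-→d4:-→d5:-→d6:-→d7:-→d8:-→d9:-→d10:-→d11:-→d12:-→d13:-→d14:-→d15:-→d16:-→d17:-→d18:-→d19:-→d20:-→d21:-→d22:-→d23:-→d24:-→d25:-→d26:H1  best=H1
  ? 41.187.32.219  path d0:H1→d1:-→d2:-→d3:-→d4:-→d5:-→d6:-→d7:-→d8:-→d9:-→d10:-→d11:-→d12:-→d13:-→d14:-→d15:-→d16:H2→d17:-→d18:-→d19:-→d20:H0  best=H0
  ? 41.187.32.32  path d0:H1→d1:-→d2:-→d3:-→d4:-→d5:-→d6:-→d7:-→d8:-→d9:-→d10:-→d11:-→d12:-→d13:-→d14:-→d15:-→d16:H2→d17:-→d18:-→d19:-→d20:H0  best=H0
  ? 50.149.84.129  path d0:H1→d1:-→d2:-→d3:-→d4:-→d5:-→d6:-→d7:-→d8:-→d9:-→d10:-→d11:-→d12:-→d13:-→d14:-→d15:-→d16:-→d17:-→d18:-→d19:-→d20:-→d21:-→d22:-→d23:-→d24:-→d25:-→d26:H1  best=H1
  ? 50.149.84.128  path d0:H1→d1:-→d2:-→d3:-→d4:-→d5:-→d6:-→d7:-→d8:-→d9:-→d10:-→d11:-→d12:-→d13:-→d14:-→d15:-→d16:-→d17:-→d18:-→d19:-→d20:-→d21:-→d22:-→d23:-→d24:-→d25:-→d26:H1  best=H1
  del 50.149.84.128/26 (clear depth 26)
  add 0.0.0.0/0 -> H1 at depth 0
  ? 41.187.0.7  path d0:H1→d1:-→d2:-→d3:-→d4:-→d5:-→d6:-→d7:-→d8:-→d9:-→d10:-→d11:-→d12:-→d13:-→d14:-→d15:-→d16:H2→d17:-→d18:-  best=H2
  add 0.0.0.0/0 -> H4 at depth 0
  ? 128.142.43.227  path d0:H4  best=H4
  del 119.181.0.0/16 (clear depth 16)
  add 249.34.79.0/24 -> H3 at depth 24
  del 118.0.0.0/7 (clear depth 7)

== LOOKUPS ==
["H5","H2","H1","H0","H0","H1","H1","H2","H4"]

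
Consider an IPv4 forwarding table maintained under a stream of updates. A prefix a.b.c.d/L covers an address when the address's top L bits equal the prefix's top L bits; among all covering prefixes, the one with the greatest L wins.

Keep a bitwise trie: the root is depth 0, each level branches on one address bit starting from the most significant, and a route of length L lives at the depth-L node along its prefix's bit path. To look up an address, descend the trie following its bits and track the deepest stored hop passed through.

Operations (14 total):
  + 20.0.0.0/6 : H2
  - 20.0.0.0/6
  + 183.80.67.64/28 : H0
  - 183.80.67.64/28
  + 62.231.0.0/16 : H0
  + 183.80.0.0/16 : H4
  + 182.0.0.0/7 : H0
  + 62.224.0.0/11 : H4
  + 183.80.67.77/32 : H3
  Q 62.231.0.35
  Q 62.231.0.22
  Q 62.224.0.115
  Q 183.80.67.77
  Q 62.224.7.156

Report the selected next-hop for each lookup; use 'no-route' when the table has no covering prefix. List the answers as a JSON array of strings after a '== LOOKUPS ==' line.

Process each operation:
  + 20.0.0.0/6 (H2) depth=6
  - 20.0.0.0/6 clear@6
  + 183.80.67.64/28 (H0) depth=28
  - 183.80.67.64/28 clear@28
  + 62.231.0.0/16 (H0) depth=16
  + 183.80.0.0/16 (H4) depth=16
  + 182.0.0.0/7 (H0) depth=7
  + 62.224.0.0/11 (H4) depth=11
  + 183.80.67.77/32 (H3) depth=32
  ? 62.231.0.35  path d0:-→d1:-→d2:-→d3:-→d4:-→d5:-→d6:-→d7:-→d8:-→d9:-→d10:-→d11:H4→d12:-→d13:-→d14:-→d15:-→d16:H0  best=H0
  ? 62.231.0.22  path d0:-→d1:-→d2:-→d3:-→d4:-→d5:-→d6:-→d7:-→d8:-→d9:-→d10:-→d11:H4→d12:-→d13:-→d14:-→d15:-→d16:H0  best=H0
  ? 62.224.0.115  path d0:-→d1:-→d2:-→d3:-→d4:-→d5:-→d6:-→d7:-→d8:-→d9:-→d10:-→d11:H4→d12:-→d13:-  best=H4
  ? 183.80.67.77  path d0:-→d1:-→d2:-→d3:-→d4:-→d5:-→d6:-→d7:H0→d8:-→d9:-→d10:-→d11:-→d12:-→d13:-→d14:-→d15:-→d16:H4→d17:-→d18:-→d19:-→d20:-→d21:-→d22:-→d23:-→d24:-→d25:-→d26:-→d27:-→d28:-→d29:-→d30:-→d31:-→d32:H3  best=H3
  ? 62.224.7.156  path d0:-→d1:-→d2:-→d3:-→d4:-→d5:-→d6:-→d7:-→d8:-→d9:-→d10:-→d11:H4→d12:-→d13:-  best=H4

== LOOKUPS ==
["H0","H0","H4","H3","H4"]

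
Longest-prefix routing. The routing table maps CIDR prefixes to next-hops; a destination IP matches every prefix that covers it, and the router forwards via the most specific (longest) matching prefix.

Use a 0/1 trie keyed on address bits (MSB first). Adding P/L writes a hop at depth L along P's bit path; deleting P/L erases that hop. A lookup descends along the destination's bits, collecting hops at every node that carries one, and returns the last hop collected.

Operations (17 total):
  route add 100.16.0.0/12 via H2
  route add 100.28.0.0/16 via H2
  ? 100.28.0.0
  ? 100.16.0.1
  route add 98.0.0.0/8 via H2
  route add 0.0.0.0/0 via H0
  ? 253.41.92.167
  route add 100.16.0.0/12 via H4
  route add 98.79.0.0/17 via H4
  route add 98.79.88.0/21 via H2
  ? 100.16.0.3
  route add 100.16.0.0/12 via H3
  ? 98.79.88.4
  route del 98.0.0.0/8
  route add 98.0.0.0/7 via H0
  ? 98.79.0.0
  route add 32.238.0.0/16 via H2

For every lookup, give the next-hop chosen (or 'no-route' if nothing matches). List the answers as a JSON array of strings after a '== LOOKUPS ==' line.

Process each operation:
  + 100.16.0.0/12 (H2) depth=12
  + 100.28.0.0/16 (H2) depth=16
  lookup 100.28.0.0: bits 0110010000011100 walk d0:-→d1:-→d2:-→d3:-→d4:-→d5:-→d6:-→d7:-→d8:-→d9:-→d10:-→d11:-→d12:H2→d13:-→d14:-→d15:-→d16:H2 -> H2
  lookup 100.16.0.1: bits 011001000001 walk d0:-→d1:-→d2:-→d3:-→d4:-→d5:-→d6:-→d7:-→d8:-→d9:-→d10:-→d11:-→d12:H2 -> H2
  + 98.0.0.0/8 (H2) depth=8
  + 0.0.0.0/0 (H0) depth=0
  lookup 253.41.92.167: bits ε walk d0:H0 -> H0
  + 100.16.0.0/12 (H4) depth=12
  + 98.79.0.0/17 (H4) depth=17
  + 98.79.88.0/21 (H2) depth=21
  lookup 100.16.0.3: bits 011001000001 walk d0:H0→d1:-→d2:-→d3:-→d4:-→d5:-→d6:-→d7:-→d8:-→d9:-→d10:-→d11:-→d12:H4 -> H4
  + 100.16.0.0/12 (H3) depth=12
  lookup 98.79.88.4: bits 011000100100111101011 walk d0:H0→d1:-→d2:-→d3:-→d4:-→d5:-→d6:-→d7:-→d8:H2→d9:-→d10:-→d11:-→d12:-→d13:-→d14:-→d15:-→d16:-→d17:H4→d18:-→d19:-→d20:-→d21:H2 -> H2
  - 98.0.0.0/8 clear@8
  + 98.0.0.0/7 (H0) depth=7
  lookup 98.79.0.0: bits 01100010010011110 walk d0:H0→d1:-→d2:-→d3:-→d4:-→d5:-→d6:-→d7:H0→d8:-→d9:-→d10:-→d11:-→d12:-→d13:-→d14:-→d15:-→d16:-→d17:H4 -> H4
  + 32.238.0.0/16 (H2) depth=16

== LOOKUPS ==
["H2","H2","H0","H4","H2","H4"]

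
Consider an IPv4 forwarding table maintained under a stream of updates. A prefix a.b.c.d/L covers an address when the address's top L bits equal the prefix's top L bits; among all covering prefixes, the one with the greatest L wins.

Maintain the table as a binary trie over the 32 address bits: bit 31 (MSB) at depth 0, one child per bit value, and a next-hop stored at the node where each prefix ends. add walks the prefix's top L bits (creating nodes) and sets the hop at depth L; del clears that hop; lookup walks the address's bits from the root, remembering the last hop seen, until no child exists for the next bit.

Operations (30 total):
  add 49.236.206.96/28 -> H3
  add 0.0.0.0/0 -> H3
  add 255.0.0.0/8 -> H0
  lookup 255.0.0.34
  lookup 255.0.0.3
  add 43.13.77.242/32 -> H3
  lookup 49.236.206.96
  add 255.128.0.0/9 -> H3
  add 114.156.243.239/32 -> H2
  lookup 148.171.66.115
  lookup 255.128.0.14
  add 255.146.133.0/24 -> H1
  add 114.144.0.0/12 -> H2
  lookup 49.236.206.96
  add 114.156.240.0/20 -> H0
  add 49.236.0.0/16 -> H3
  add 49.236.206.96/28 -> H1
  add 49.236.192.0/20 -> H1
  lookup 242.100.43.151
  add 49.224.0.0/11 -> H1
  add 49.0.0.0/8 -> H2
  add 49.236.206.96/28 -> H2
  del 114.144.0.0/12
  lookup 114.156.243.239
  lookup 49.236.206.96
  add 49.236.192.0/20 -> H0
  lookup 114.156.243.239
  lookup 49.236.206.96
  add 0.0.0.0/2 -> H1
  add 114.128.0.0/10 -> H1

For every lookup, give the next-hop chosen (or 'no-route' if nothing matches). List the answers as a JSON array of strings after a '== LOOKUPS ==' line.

Apply in order:
  + 49.236.206.96/28 (H3) depth=28
  + 0.0.0.0/0 (H3) depth=0
  + 255.0.0.0/8 (H0) depth=8
  lookup 255.0.0.34: bits 11111111 walk d0:H3→d1:-→d2:-→d3:-→d4:-→d5:-→d6:-→d7:-→d8:H0 -> H0
  lookup 255.0.0.3: bits 11111111 walk d0:H3→d1:-→d2:-→d3:-→d4:-→d5:-→d6:-→d7:-→d8:H0 -> H0
  + 43.13.77.242/32 (H3) depth=32
  lookup 49.236.206.96: bits 0011000111101100110011100110 walk d0:H3→d1:-→d2:-→d3:-→d4:-→d5:-→d6:-→d7:-→d8:-→d9:-→d10:-→d11:-→d12:-→d13:-→d14:-→d15:-→d16:-→d17:-→d18:-→d19:-→d20:-→d21:-→d22:-→d23:-→d24:-→d25:-→d26:-→d27:-→d28:H3 -> H3
  + 255.128.0.0/9 (H3) depth=9
  + 114.156.243.239/32 (H2) depth=32
  lookup 148.171.66.115: bits 1 walk d0:H3→d1:- -> H3
  lookup 255.128.0.14: bits 111111111 walk d0:H3→d1:-→d2:-→d3:-→d4:-→d5:-→d6:-→d7:-→d8:H0→d9:H3 -> H3
  + 255.146.133.0/24 (H1) depth=24
  + 114.144.0.0/12 (H2) depth=12
  lookup 49.236.206.96: bits 0011000111101100110011100110 walk d0:H3→d1:-→d2:-→d3:-→d4:-→d5:-→d6:-→d7:-→d8:-→d9:-→d10:-→d11:-→d12:-→d13:-→d14:-→d15:-→d16:-→d17:-→d18:-→d19:-→d20:-→d21:-→d22:-→d23:-→d24:-→d25:-→d26:-→d27:-→d28:H3 -> H3
  + 114.156.240.0/20 (H0) depth=20
  + 49.236.0.0/16 (H3) depth=16
  + 49.236.206.96/28 (H1) depth=28
  + 49.236.192.0/20 (H1) depth=20
  lookup 242.100.43.151: bits 1111 walk d0:H3→d1:-→d2:-→d3:-→d4:- -> H3
  + 49.224.0.0/11 (H1) depth=11
  + 49.0.0.0/8 (H2) depth=8
  + 49.236.206.96/28 (H2) depth=28
  - 114.144.0.0/12 clear@12
  lookup 114.156.243.239: bits 01110010100111001111001111101111 walk d0:H3→d1:-→d2:-→d3:-→d4:-→d5:-→d6:-→d7:-→d8:-→d9:-→d10:-→d11:-→d12:-→d13:-→d14:-→d15:-→d16:-→d17:-→d18:-→d19:-→d20:H0→d21:-→d22:-→d23:-→d24:-→d25:-→d26:-→d27:-→d28:-→d29:-→d30:-→d31:-→d32:H2 -> H2
  lookup 49.236.206.96: bits 0011000111101100110011100110 walk d0:H3→d1:-→d2:-→d3:-→d4:-→d5:-→d6:-→d7:-→d8:H2→d9:-→d10:-→d11:H1→d12:-→d13:-→d14:-→d15:-→d16:H3→d17:-→d18:-→d19:-→d20:H1→d21:-→d22:-→d23:-→d24:-→d25:-→d26:-→d27:-→d28:H2 -> H2
  + 49.236.192.0/20 (H0) depth=20
  lookup 114.156.243.239: bits 01110010100111001111001111101111 walk d0:H3→d1:-→d2:-→d3:-→d4:-→d5:-→d6:-→d7:-→d8:-→d9:-→d10:-→d11:-→d12:-→d13:-→d14:-→d15:-→d16:-→d17:-→d18:-→d19:-→d20:H0→d21:-→d22:-→d23:-→d24:-→d25:-→d26:-→d27:-→d28:-→d29:-→d30:-→d31:-→d32:H2 -> H2
  lookup 49.236.206.96: bits 0011000111101100110011100110 walk d0:H3→d1:-→d2:-→d3:-→d4:-→d5:-→d6:-→d7:-→d8:H2→d9:-→d10:-→d11:H1→d12:-→d13:-→d14:-→d15:-→d16:H3→d17:-→d18:-→d19:-→d20:H0→d21:-→d22:-→d23:-→d24:-→d25:-→d26:-→d27:-→d28:H2 -> H2
  + 0.0.0.0/2 (H1) depth=2
  + 114.128.0.0/10 (H1) depth=10

== LOOKUPS ==
["H0","H0","H3","H3","H3","H3","H3","H2","H2","H2","H2"]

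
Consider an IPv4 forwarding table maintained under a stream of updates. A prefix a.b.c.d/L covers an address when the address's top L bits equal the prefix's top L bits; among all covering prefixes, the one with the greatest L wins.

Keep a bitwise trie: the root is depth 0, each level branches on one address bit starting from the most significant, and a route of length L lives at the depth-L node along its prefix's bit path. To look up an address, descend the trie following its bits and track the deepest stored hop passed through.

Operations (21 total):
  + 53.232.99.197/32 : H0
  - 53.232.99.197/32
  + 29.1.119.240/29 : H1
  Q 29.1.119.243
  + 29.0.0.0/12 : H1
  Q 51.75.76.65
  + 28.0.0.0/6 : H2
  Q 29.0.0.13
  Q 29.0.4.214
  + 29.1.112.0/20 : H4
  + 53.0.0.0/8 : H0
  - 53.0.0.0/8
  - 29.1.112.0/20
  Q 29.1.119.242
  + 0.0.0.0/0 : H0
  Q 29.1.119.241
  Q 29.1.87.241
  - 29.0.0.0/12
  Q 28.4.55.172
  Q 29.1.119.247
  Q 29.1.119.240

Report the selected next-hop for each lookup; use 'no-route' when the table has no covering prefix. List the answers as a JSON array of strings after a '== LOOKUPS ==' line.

Process each operation:
  + 53.232.99.197/32 (H0) depth=32
  - 53.232.99.197/32 clear@32
  + 29.1.119.240/29 (H1) depth=29
  Q 29.1.119.243: descend 00011101000000010111011111110 ; hops seen [H1] ; pick H1
  + 29.0.0.0/12 (H1) depth=12
  Q 51.75.76.65: descend 00110 ; hops seen [∅] ; pick no-route
  + 28.0.0.0/6 (H2) depth=6
  Q 29.0.0.13: descend 000111010000000 ; hops seen [H2,H1] ; pick H1
  Q 29.0.4.214: descend 000111010000000 ; hops seen [H2,H1] ; pick H1
  + 29.1.112.0/20 (H4) depth=20
  + 53.0.0.0/8 (H0) depth=8
  - 53.0.0.0/8 clear@8
  - 29.1.112.0/20 clear@20
  Q 29.1.119.242: descend 00011101000000010111011111110 ; hops seen [H2,H1,H1] ; pick H1
  + 0.0.0.0/0 (H0) depth=0
  Q 29.1.119.241: descend 00011101000000010111011111110 ; hops seen [H0,H2,H1,H1] ; pick H1
  Q 29.1.87.241: descend 000111010000000101 ; hops seen [H0,H2,H1] ; pick H1
  - 29.0.0.0/12 clear@12
  Q 28.4.55.172: descend 0001110 ; hops seen [H0,H2] ; pick H2
  Q 29.1.119.247: descend 00011101000000010111011111110 ; hops seen [H0,H2,H1] ; pick H1
  Q 29.1.119.240: descend 00011101000000010111011111110 ; hops seen [H0,H2,H1] ; pick H1

== LOOKUPS ==
["H1","no-route","H1","H1","H1","H1","H1","H2","H1","H1"]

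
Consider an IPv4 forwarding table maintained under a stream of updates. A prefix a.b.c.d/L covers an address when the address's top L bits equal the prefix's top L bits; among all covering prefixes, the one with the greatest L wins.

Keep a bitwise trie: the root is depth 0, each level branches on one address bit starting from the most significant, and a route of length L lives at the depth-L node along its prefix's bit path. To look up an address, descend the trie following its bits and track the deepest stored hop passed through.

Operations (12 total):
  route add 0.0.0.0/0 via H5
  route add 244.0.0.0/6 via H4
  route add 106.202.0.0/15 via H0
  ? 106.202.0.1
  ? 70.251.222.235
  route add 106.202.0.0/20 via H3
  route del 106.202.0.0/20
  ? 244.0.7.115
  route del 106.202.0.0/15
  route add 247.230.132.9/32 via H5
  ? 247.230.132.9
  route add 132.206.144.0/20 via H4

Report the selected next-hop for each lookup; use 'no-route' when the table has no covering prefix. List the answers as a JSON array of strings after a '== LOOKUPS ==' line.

Apply in order:
  + 0.0.0.0/0 (H5) depth=0
  + 244.0.0.0/6 (H4) depth=6
  + 106.202.0.0/15 (H0) depth=15
  ? 106.202.0.1  path d0:H5→d1:-→d2:-→d3:-→d4:-→d5:-→d6:-→d7:-→d8:-→d9:-→d10:-→d11:-→d12:-→d13:-→d14:-→d15:H0  best=H0
  ? 70.251.222.235  path d0:H5→d1:-→d2:-  best=H5
  + 106.202.0.0/20 (H3) depth=20
  - 106.202.0.0/20 clear@20
  ? 244.0.7.115  path d0:H5→d1:-→d2:-→d3:-→d4:-→d5:-→d6:H4  best=H4
  - 106.202.0.0/15 clear@15
  + 247.230.132.9/32 (H5) depth=32
  ? 247.230.132.9  path d0:H5→d1:-→d2:-→d3:-→d4:-→d5:-→d6:H4→d7:-→d8:-→d9:-→d10:-→d11:-→d12:-→d13:-→d14:-→d15:-→d16:-→d17:-→d18:-→d19:-→d20:-→d21:-→d22:-→d23:-→d24:-→d25:-→d26:-→d27:-→d28:-→d29:-→d30:-→d31:-→d32:H5  best=H5
  + 132.206.144.0/20 (H4) depth=20

== LOOKUPS ==
["H0","H5","H4","H5"]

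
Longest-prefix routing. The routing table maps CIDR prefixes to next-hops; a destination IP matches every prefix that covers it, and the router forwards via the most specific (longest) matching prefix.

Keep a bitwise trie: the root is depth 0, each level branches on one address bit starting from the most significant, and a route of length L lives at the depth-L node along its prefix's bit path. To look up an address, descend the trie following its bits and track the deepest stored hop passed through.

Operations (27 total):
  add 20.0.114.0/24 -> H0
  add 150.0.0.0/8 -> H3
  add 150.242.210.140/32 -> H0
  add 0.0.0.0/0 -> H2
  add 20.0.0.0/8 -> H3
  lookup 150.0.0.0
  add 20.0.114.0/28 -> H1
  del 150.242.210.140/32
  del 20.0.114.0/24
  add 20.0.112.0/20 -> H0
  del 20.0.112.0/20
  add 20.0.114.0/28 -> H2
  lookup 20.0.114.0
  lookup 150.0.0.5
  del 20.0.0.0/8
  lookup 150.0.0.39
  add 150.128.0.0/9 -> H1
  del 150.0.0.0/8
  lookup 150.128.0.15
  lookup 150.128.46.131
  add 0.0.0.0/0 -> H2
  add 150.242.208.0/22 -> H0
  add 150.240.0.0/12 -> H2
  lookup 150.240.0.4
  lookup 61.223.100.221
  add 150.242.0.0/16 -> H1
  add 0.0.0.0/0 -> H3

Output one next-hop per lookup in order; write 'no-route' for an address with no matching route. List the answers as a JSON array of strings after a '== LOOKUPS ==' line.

Trace:
  add 20.0.114.0/24 -> H0 at depth 24
  add 150.0.0.0/8 -> H3 at depth 8
  add 150.242.210.140/32 -> H0 at depth 32
  add 0.0.0.0/0 -> H2 at depth 0
  add 20.0.0.0/8 -> H3 at depth 8
  Q 150.0.0.0: descend 10010110 ; hops seen [H2,H3] ; pick H3
  add 20.0.114.0/28 -> H1 at depth 28
  del 150.242.210.140/32 (clear depth 32)
  del 20.0.114.0/24 (clear depth 24)
  add 20.0.112.0/20 -> H0 at depth 20
  del 20.0.112.0/20 (clear depth 20)
  add 20.0.114.0/28 -> H2 at depth 28
  Q 20.0.114.0: descend 0001010000000000011100100000 ; hops seen [H2,H3,H2] ; pick H2
  Q 150.0.0.5: descend 10010110 ; hops seen [H2,H3] ; pick H3
  del 20.0.0.0/8 (clear depth 8)
  Q 150.0.0.39: descend 10010110 ; hops seen [H2,H3] ; pick H3
  add 150.128.0.0/9 -> H1 at depth 9
  del 150.0.0.0/8 (clear depth 8)
  Q 150.128.0.15: descend 100101101 ; hops seen [H2,H1] ; pick H1
  Q 150.128.46.131: descend 100101101 ; hops seen [H2,H1] ; pick H1
  add 0.0.0.0/0 -> H2 at depth 0
  add 150.242.208.0/22 -> H0 at depth 22
  add 150.240.0.0/12 -> H2 at depth 12
  Q 150.240.0.4: descend 10010110111100 ; hops seen [H2,H1,H2] ; pick H2
  Q 61.223.100.221: descend 00 ; hops seen [H2] ; pick H2
  add 150.242.0.0/16 -> H1 at depth 16
  add 0.0.0.0/0 -> H3 at depth 0

== LOOKUPS ==
["H3","H2","H3","H3","H1","H1","H2","H2"]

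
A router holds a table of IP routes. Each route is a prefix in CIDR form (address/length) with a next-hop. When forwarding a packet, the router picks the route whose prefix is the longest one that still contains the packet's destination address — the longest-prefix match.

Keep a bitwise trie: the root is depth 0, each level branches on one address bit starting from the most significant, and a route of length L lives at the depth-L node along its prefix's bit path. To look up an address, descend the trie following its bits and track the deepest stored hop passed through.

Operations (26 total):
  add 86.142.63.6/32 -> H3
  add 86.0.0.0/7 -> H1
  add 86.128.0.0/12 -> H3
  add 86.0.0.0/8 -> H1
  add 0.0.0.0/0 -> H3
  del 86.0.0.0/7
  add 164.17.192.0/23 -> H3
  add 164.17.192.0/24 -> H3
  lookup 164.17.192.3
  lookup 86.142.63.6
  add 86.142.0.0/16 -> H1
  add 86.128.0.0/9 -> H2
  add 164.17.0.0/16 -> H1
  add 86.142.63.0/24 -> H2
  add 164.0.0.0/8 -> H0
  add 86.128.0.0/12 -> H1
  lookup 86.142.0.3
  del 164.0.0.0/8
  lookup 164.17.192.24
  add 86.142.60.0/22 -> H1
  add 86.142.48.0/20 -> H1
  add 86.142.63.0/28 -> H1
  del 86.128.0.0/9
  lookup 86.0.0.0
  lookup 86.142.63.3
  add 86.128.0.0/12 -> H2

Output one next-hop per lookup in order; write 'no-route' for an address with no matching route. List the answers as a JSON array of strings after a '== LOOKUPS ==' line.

Process each operation:
  + 86.142.63.6/32 (H3) depth=32
  + 86.0.0.0/7 (H1) depth=7
  + 86.128.0.0/12 (H3) depth=12
  + 86.0.0.0/8 (H1) depth=8
  + 0.0.0.0/0 (H3) depth=0
  - 86.0.0.0/7 clear@7
  + 164.17.192.0/23 (H3) depth=23
  + 164.17.192.0/24 (H3) depth=24
  lookup 164.17.192.3: bits 101001000001000111000000 walk d0:H3→d1:-→d2:-→d3:-→d4:-→d5:-→d6:-→d7:-→d8:-→d9:-→d10:-→d11:-→d12:-→d13:-→d14:-→d15:-→d16:-→d17:-→d18:-→d19:-→d20:-→d21:-→d22:-→d23:H3→d24:H3 -> H3
  lookup 86.142.63.6: bits 01010110100011100011111100000110 walk d0:H3→d1:-→d2:-→d3:-→d4:-→d5:-→d6:-→d7:-→d8:H1→d9:-→d10:-→d11:-→d12:H3→d13:-→d14:-→d15:-→d16:-→d17:-→d18:-→d19:-→d20:-→d21:-→d22:-→d23:-→d24:-→d25:-→d26:-→d27:-→d28:-→d29:-→d30:-→d31:-→d32:H3 -> H3
  + 86.142.0.0/16 (H1) depth=16
  + 86.128.0.0/9 (H2) depth=9
  + 164.17.0.0/16 (H1) depth=16
  + 86.142.63.0/24 (H2) depth=24
  + 164.0.0.0/8 (H0) depth=8
  + 86.128.0.0/12 (H1) depth=12
  lookup 86.142.0.3: bits 010101101000111000 walk d0:H3→d1:-→d2:-→d3:-→d4:-→d5:-→d6:-→d7:-→d8:H1→d9:H2→d10:-→d11:-→d12:H1→d13:-→d14:-→d15:-→d16:H1→d17:-→d18:- -> H1
  - 164.0.0.0/8 clear@8
  lookup 164.17.192.24: bits 101001000001000111000000 walk d0:H3→d1:-→d2:-→d3:-→d4:-→d5:-→d6:-→d7:-→d8:-→d9:-→d10:-→d11:-→d12:-→d13:-→d14:-→d15:-→d16:H1→d17:-→d18:-→d19:-→d20:-→d21:-→d22:-→d23:H3→d24:H3 -> H3
  + 86.142.60.0/22 (H1) depth=22
  + 86.142.48.0/20 (H1) depth=20
  + 86.142.63.0/28 (H1) depth=28
  - 86.128.0.0/9 clear@9
  lookup 86.0.0.0: bits 01010110 walk d0:H3→d1:-→d2:-→d3:-→d4:-→d5:-→d6:-→d7:-→d8:H1 -> H1
  lookup 86.142.63.3: bits 01010110100011100011111100000 walk d0:H3→d1:-→d2:-→d3:-→d4:-→d5:-→d6:-→d7:-→d8:H1→d9:-→d10:-→d11:-→d12:H1→d13:-→d14:-→d15:-→d16:H1→d17:-→d18:-→d19:-→d20:H1→d21:-→d22:H1→d23:-→d24:H2→d25:-→d26:-→d27:-→d28:H1→d29:- -> H1
  + 86.128.0.0/12 (H2) depth=12

== LOOKUPS ==
["H3","H3","H1","H3","H1","H1"]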